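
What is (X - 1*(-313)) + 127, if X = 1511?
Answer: 1951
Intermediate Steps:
(X - 1*(-313)) + 127 = (1511 - 1*(-313)) + 127 = (1511 + 313) + 127 = 1824 + 127 = 1951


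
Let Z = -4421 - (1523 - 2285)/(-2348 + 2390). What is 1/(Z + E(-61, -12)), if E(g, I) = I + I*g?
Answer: -7/25780 ≈ -0.00027153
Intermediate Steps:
Z = -30820/7 (Z = -4421 - (-762)/42 = -4421 - 1*(-127/7) = -4421 + 127/7 = -30820/7 ≈ -4402.9)
1/(Z + E(-61, -12)) = 1/(-30820/7 - 12*(1 - 61)) = 1/(-30820/7 - 12*(-60)) = 1/(-30820/7 + 720) = 1/(-25780/7) = -7/25780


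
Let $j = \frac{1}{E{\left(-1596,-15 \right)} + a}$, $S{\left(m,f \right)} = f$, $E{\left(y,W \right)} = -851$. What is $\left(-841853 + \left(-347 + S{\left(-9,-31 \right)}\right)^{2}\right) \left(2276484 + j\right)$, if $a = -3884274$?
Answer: $- \frac{6181978828276885531}{3885125} \approx -1.5912 \cdot 10^{12}$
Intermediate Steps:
$j = - \frac{1}{3885125}$ ($j = \frac{1}{-851 - 3884274} = \frac{1}{-3885125} = - \frac{1}{3885125} \approx -2.5739 \cdot 10^{-7}$)
$\left(-841853 + \left(-347 + S{\left(-9,-31 \right)}\right)^{2}\right) \left(2276484 + j\right) = \left(-841853 + \left(-347 - 31\right)^{2}\right) \left(2276484 - \frac{1}{3885125}\right) = \left(-841853 + \left(-378\right)^{2}\right) \frac{8844424900499}{3885125} = \left(-841853 + 142884\right) \frac{8844424900499}{3885125} = \left(-698969\right) \frac{8844424900499}{3885125} = - \frac{6181978828276885531}{3885125}$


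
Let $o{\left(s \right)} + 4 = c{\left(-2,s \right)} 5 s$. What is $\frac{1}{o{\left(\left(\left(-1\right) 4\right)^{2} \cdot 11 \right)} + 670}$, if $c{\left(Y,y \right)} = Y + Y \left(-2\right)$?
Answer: $\frac{1}{2426} \approx 0.0004122$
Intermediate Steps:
$c{\left(Y,y \right)} = - Y$ ($c{\left(Y,y \right)} = Y - 2 Y = - Y$)
$o{\left(s \right)} = -4 + 10 s$ ($o{\left(s \right)} = -4 + \left(-1\right) \left(-2\right) 5 s = -4 + 2 \cdot 5 s = -4 + 10 s$)
$\frac{1}{o{\left(\left(\left(-1\right) 4\right)^{2} \cdot 11 \right)} + 670} = \frac{1}{\left(-4 + 10 \left(\left(-1\right) 4\right)^{2} \cdot 11\right) + 670} = \frac{1}{\left(-4 + 10 \left(-4\right)^{2} \cdot 11\right) + 670} = \frac{1}{\left(-4 + 10 \cdot 16 \cdot 11\right) + 670} = \frac{1}{\left(-4 + 10 \cdot 176\right) + 670} = \frac{1}{\left(-4 + 1760\right) + 670} = \frac{1}{1756 + 670} = \frac{1}{2426}$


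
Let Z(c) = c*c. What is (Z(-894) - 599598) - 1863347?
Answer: -1663709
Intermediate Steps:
Z(c) = c²
(Z(-894) - 599598) - 1863347 = ((-894)² - 599598) - 1863347 = (799236 - 599598) - 1863347 = 199638 - 1863347 = -1663709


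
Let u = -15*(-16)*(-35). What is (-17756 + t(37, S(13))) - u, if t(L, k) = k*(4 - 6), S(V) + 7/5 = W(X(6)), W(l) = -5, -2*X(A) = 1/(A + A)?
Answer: -46716/5 ≈ -9343.2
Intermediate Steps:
X(A) = -1/(4*A) (X(A) = -1/(2*(A + A)) = -1/(2*A)/2 = -1/(4*A))
u = -8400 (u = 240*(-35) = -8400)
S(V) = -32/5 (S(V) = -7/5 - 5 = -32/5)
t(L, k) = -2*k (t(L, k) = k*(-2) = -2*k)
(-17756 + t(37, S(13))) - u = (-17756 - 2*(-32/5)) - 1*(-8400) = (-17756 + 64/5) + 8400 = -88716/5 + 8400 = -46716/5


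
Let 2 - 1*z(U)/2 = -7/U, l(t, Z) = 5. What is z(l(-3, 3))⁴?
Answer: 1336336/625 ≈ 2138.1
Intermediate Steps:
z(U) = 4 + 14/U (z(U) = 4 - (-14)/U = 4 + 14/U)
z(l(-3, 3))⁴ = (4 + 14/5)⁴ = (34/5)⁴ = 1336336/625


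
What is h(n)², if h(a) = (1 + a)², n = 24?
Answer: 390625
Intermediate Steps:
h(n)² = ((1 + 24)²)² = (25²)² = 625² = 390625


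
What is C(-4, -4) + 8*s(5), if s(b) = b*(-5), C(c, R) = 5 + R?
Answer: -199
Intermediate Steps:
s(b) = -5*b
C(-4, -4) + 8*s(5) = (5 - 4) + 8*(-5*5) = 1 + 8*(-25) = 1 - 200 = -199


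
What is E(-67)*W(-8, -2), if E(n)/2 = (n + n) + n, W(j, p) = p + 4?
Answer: -804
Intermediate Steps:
W(j, p) = 4 + p
E(n) = 6*n (E(n) = 2*((n + n) + n) = 2*(2*n + n) = 2*(3*n) = 6*n)
E(-67)*W(-8, -2) = (6*(-67))*(4 - 2) = -402*2 = -804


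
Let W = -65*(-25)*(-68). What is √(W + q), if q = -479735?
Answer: 19*I*√1635 ≈ 768.27*I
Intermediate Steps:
W = -110500 (W = 1625*(-68) = -110500)
√(W + q) = √(-110500 - 479735) = √(-590235) = 19*I*√1635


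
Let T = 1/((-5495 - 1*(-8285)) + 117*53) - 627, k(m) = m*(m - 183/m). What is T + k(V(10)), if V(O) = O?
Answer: -6383609/8991 ≈ -710.00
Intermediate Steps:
T = -5637356/8991 (T = 1/((-5495 + 8285) + 6201) - 627 = 1/(2790 + 6201) - 627 = 1/8991 - 627 = -5637356/8991 ≈ -627.00)
T + k(V(10)) = -5637356/8991 + (-183 + 10**2) = -5637356/8991 + (-183 + 100) = -5637356/8991 - 83 = -6383609/8991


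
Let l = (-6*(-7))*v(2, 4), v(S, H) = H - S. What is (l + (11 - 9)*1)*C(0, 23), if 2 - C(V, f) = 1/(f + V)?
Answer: 3870/23 ≈ 168.26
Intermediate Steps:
C(V, f) = 2 - 1/(V + f) (C(V, f) = 2 - 1/(f + V) = 2 - 1/(V + f))
l = 84 (l = (-6*(-7))*(4 - 1*2) = 42*(4 - 2) = 42*2 = 84)
(l + (11 - 9)*1)*C(0, 23) = (84 + (11 - 9)*1)*((-1 + 2*0 + 2*23)/(0 + 23)) = (84 + 2*1)*((-1 + 0 + 46)/23) = (84 + 2)*((1/23)*45) = 86*(45/23) = 3870/23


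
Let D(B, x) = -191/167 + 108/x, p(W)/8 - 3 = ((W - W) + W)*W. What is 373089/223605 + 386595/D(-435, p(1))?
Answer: 3499729222573/20198985 ≈ 1.7326e+5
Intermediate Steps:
p(W) = 24 + 8*W² (p(W) = 24 + 8*(((W - W) + W)*W) = 24 + 8*((0 + W)*W) = 24 + 8*(W*W) = 24 + 8*W²)
D(B, x) = -191/167 + 108/x (D(B, x) = -191*1/167 + 108/x = -191/167 + 108/x)
373089/223605 + 386595/D(-435, p(1)) = 373089/223605 + 386595/(-191/167 + 108/(24 + 8*1²)) = 373089*(1/223605) + 386595/(-191/167 + 108/(24 + 8*1)) = 124363/74535 + 386595/(-191/167 + 108/(24 + 8)) = 124363/74535 + 386595/(-191/167 + 108/32) = 124363/74535 + 386595/(-191/167 + 108*(1/32)) = 124363/74535 + 386595/(-191/167 + 27/8) = 124363/74535 + 386595/(2981/1336) = 124363/74535 + 386595*(1336/2981) = 124363/74535 + 46953720/271 = 3499729222573/20198985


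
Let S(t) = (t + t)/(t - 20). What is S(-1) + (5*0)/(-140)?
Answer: 2/21 ≈ 0.095238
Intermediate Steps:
S(t) = 2*t/(-20 + t) (S(t) = (2*t)/(-20 + t) = 2*t/(-20 + t))
S(-1) + (5*0)/(-140) = 2*(-1)/(-20 - 1) + (5*0)/(-140) = 2*(-1)/(-21) - 1/140*0 = 2*(-1)*(-1/21) + 0 = 2/21 + 0 = 2/21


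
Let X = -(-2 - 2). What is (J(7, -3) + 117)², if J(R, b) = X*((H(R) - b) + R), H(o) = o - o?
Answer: 24649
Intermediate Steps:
H(o) = 0
X = 4 (X = -1*(-4) = 4)
J(R, b) = -4*b + 4*R (J(R, b) = 4*((0 - b) + R) = 4*(-b + R) = 4*(R - b) = -4*b + 4*R)
(J(7, -3) + 117)² = ((-4*(-3) + 4*7) + 117)² = ((12 + 28) + 117)² = (40 + 117)² = 157² = 24649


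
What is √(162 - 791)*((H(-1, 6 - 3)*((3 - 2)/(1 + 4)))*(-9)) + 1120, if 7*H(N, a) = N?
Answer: 1120 + 9*I*√629/35 ≈ 1120.0 + 6.4491*I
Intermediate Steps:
H(N, a) = N/7
√(162 - 791)*((H(-1, 6 - 3)*((3 - 2)/(1 + 4)))*(-9)) + 1120 = √(162 - 791)*((((⅐)*(-1))*((3 - 2)/(1 + 4)))*(-9)) + 1120 = √(-629)*(-1/(7*5)*(-9)) + 1120 = (I*√629)*(-1/(7*5)*(-9)) + 1120 = (I*√629)*(-⅐*⅕*(-9)) + 1120 = (I*√629)*(-1/35*(-9)) + 1120 = (I*√629)*(9/35) + 1120 = 9*I*√629/35 + 1120 = 1120 + 9*I*√629/35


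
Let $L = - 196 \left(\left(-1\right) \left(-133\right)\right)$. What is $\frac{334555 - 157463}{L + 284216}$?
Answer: $\frac{44273}{64537} \approx 0.68601$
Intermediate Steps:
$L = -26068$ ($L = \left(-196\right) 133 = -26068$)
$\frac{334555 - 157463}{L + 284216} = \frac{334555 - 157463}{-26068 + 284216} = \frac{177092}{258148} = 177092 \cdot \frac{1}{258148} = \frac{44273}{64537}$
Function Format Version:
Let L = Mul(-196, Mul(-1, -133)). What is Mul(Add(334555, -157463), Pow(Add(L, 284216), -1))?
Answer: Rational(44273, 64537) ≈ 0.68601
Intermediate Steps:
L = -26068 (L = Mul(-196, 133) = -26068)
Mul(Add(334555, -157463), Pow(Add(L, 284216), -1)) = Mul(Add(334555, -157463), Pow(Add(-26068, 284216), -1)) = Mul(177092, Pow(258148, -1)) = Mul(177092, Rational(1, 258148)) = Rational(44273, 64537)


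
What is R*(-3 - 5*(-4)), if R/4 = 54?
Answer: 3672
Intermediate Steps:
R = 216 (R = 4*54 = 216)
R*(-3 - 5*(-4)) = 216*(-3 - 5*(-4)) = 216*(-3 + 20) = 216*17 = 3672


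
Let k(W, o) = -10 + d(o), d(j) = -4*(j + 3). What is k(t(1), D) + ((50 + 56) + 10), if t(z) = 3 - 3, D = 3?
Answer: 82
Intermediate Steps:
t(z) = 0
d(j) = -12 - 4*j (d(j) = -4*(3 + j) = -12 - 4*j)
k(W, o) = -22 - 4*o (k(W, o) = -10 + (-12 - 4*o) = -22 - 4*o)
k(t(1), D) + ((50 + 56) + 10) = (-22 - 4*3) + ((50 + 56) + 10) = (-22 - 12) + (106 + 10) = -34 + 116 = 82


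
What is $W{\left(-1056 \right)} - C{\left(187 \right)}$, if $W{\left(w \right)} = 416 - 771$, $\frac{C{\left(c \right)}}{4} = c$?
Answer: $-1103$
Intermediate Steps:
$C{\left(c \right)} = 4 c$
$W{\left(w \right)} = -355$
$W{\left(-1056 \right)} - C{\left(187 \right)} = -355 - 4 \cdot 187 = -355 - 748 = -1103$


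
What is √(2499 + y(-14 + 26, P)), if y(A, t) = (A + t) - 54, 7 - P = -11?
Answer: 15*√11 ≈ 49.749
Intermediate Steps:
P = 18 (P = 7 - 1*(-11) = 7 + 11 = 18)
y(A, t) = -54 + A + t
√(2499 + y(-14 + 26, P)) = √(2499 + (-54 + (-14 + 26) + 18)) = √(2499 + (-54 + 12 + 18)) = √(2499 - 24) = √2475 = 15*√11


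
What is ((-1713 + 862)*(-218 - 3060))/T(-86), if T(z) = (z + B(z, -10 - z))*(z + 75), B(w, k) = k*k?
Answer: -126799/2845 ≈ -44.569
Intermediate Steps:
B(w, k) = k²
T(z) = (75 + z)*(z + (-10 - z)²) (T(z) = (z + (-10 - z)²)*(z + 75) = (z + (-10 - z)²)*(75 + z) = (75 + z)*(z + (-10 - z)²))
((-1713 + 862)*(-218 - 3060))/T(-86) = ((-1713 + 862)*(-218 - 3060))/(7500 + (-86)³ + 96*(-86)² + 1675*(-86)) = (-851*(-3278))/(7500 - 636056 + 96*7396 - 144050) = 2789578/(7500 - 636056 + 710016 - 144050) = 2789578/(-62590) = 2789578*(-1/62590) = -126799/2845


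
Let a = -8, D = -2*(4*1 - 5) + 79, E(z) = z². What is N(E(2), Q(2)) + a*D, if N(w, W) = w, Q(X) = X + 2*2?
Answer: -644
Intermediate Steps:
Q(X) = 4 + X (Q(X) = X + 4 = 4 + X)
D = 81 (D = -2*(4 - 5) + 79 = -2*(-1) + 79 = 2 + 79 = 81)
N(E(2), Q(2)) + a*D = 2² - 8*81 = 4 - 648 = -644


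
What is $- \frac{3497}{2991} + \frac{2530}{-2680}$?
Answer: $- \frac{1693919}{801588} \approx -2.1132$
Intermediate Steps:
$- \frac{3497}{2991} + \frac{2530}{-2680} = \left(-3497\right) \frac{1}{2991} + 2530 \left(- \frac{1}{2680}\right) = - \frac{3497}{2991} - \frac{253}{268} = - \frac{1693919}{801588}$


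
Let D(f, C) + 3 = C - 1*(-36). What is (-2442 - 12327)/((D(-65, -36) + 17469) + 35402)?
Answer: -14769/52868 ≈ -0.27936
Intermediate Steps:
D(f, C) = 33 + C (D(f, C) = -3 + (C - 1*(-36)) = -3 + (C + 36) = -3 + (36 + C) = 33 + C)
(-2442 - 12327)/((D(-65, -36) + 17469) + 35402) = (-2442 - 12327)/(((33 - 36) + 17469) + 35402) = -14769/((-3 + 17469) + 35402) = -14769/(17466 + 35402) = -14769/52868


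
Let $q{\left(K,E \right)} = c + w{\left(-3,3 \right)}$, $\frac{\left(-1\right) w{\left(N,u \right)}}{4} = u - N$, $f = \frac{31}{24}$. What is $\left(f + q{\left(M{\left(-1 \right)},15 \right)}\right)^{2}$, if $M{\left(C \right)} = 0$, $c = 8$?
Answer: $\frac{124609}{576} \approx 216.33$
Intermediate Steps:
$f = \frac{31}{24}$ ($f = 31 \cdot \frac{1}{24} = \frac{31}{24} \approx 1.2917$)
$w{\left(N,u \right)} = - 4 u + 4 N$ ($w{\left(N,u \right)} = - 4 \left(u - N\right) = - 4 u + 4 N$)
$q{\left(K,E \right)} = -16$ ($q{\left(K,E \right)} = 8 + \left(\left(-4\right) 3 + 4 \left(-3\right)\right) = 8 - 24 = -16$)
$\left(f + q{\left(M{\left(-1 \right)},15 \right)}\right)^{2} = \left(\frac{31}{24} - 16\right)^{2} = \left(- \frac{353}{24}\right)^{2} = \frac{124609}{576}$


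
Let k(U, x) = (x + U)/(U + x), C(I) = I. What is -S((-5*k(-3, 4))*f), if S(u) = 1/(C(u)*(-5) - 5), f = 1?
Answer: -1/20 ≈ -0.050000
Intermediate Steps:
k(U, x) = 1 (k(U, x) = (U + x)/(U + x) = 1)
S(u) = 1/(-5 - 5*u) (S(u) = 1/(u*(-5) - 5) = 1/(-5*u - 5) = 1/(-5 - 5*u))
-S((-5*k(-3, 4))*f) = -(-1)/(5 + 5*(-5*1*1)) = -(-1)/(5 + 5*(-5*1)) = -(-1)/(5 + 5*(-5)) = -(-1)/(5 - 25) = -(-1)/(-20) = -(-1)*(-1)/20 = -1*1/20 = -1/20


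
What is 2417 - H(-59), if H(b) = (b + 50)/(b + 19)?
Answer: 96671/40 ≈ 2416.8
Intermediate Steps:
H(b) = (50 + b)/(19 + b)
2417 - H(-59) = 2417 - (50 - 59)/(19 - 59) = 2417 - (-9)/(-40) = 2417 - (-1)*(-9)/40 = 2417 - 1*9/40 = 2417 - 9/40 = 96671/40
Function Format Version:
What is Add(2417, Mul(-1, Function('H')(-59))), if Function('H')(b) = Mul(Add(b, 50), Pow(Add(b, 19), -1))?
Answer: Rational(96671, 40) ≈ 2416.8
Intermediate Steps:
Function('H')(b) = Mul(Pow(Add(19, b), -1), Add(50, b)) (Function('H')(b) = Mul(Add(50, b), Pow(Add(19, b), -1)) = Mul(Pow(Add(19, b), -1), Add(50, b)))
Add(2417, Mul(-1, Function('H')(-59))) = Add(2417, Mul(-1, Mul(Pow(Add(19, -59), -1), Add(50, -59)))) = Add(2417, Mul(-1, Mul(Pow(-40, -1), -9))) = Add(2417, Mul(-1, Mul(Rational(-1, 40), -9))) = Add(2417, Mul(-1, Rational(9, 40))) = Add(2417, Rational(-9, 40)) = Rational(96671, 40)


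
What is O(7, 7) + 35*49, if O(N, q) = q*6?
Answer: 1757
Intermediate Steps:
O(N, q) = 6*q
O(7, 7) + 35*49 = 6*7 + 35*49 = 42 + 1715 = 1757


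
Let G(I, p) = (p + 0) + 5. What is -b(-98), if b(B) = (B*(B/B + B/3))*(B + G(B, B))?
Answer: 1778210/3 ≈ 5.9274e+5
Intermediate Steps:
G(I, p) = 5 + p (G(I, p) = p + 5 = 5 + p)
b(B) = B*(1 + B/3)*(5 + 2*B) (b(B) = (B*(B/B + B/3))*(B + (5 + B)) = (B*(1 + B*(⅓)))*(5 + 2*B) = (B*(1 + B/3))*(5 + 2*B) = B*(1 + B/3)*(5 + 2*B))
-b(-98) = -(-98)*(15 + 2*(-98)² + 11*(-98))/3 = -(-98)*(15 + 2*9604 - 1078)/3 = -(-98)*(15 + 19208 - 1078)/3 = -(-98)*18145/3 = -1*(-1778210/3) = 1778210/3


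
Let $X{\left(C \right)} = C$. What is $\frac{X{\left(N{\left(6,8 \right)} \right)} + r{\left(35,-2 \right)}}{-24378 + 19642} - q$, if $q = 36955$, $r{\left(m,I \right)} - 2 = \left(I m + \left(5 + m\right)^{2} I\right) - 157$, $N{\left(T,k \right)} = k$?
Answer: $- \frac{175015463}{4736} \approx -36954.0$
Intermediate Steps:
$r{\left(m,I \right)} = -155 + I m + I \left(5 + m\right)^{2}$ ($r{\left(m,I \right)} = 2 - \left(157 - I m - \left(5 + m\right)^{2} I\right) = 2 - \left(157 - I m - I \left(5 + m\right)^{2}\right) = 2 + \left(-157 + I m + I \left(5 + m\right)^{2}\right) = -155 + I m + I \left(5 + m\right)^{2}$)
$\frac{X{\left(N{\left(6,8 \right)} \right)} + r{\left(35,-2 \right)}}{-24378 + 19642} - q = \frac{8 - \left(225 + 2 \left(5 + 35\right)^{2}\right)}{-24378 + 19642} - 36955 = \frac{8 - \left(225 + 3200\right)}{-4736} - 36955 = \left(8 - 3425\right) \left(- \frac{1}{4736}\right) - 36955 = \left(-3417\right) \left(- \frac{1}{4736}\right) - 36955 = \frac{3417}{4736} - 36955 = - \frac{175015463}{4736}$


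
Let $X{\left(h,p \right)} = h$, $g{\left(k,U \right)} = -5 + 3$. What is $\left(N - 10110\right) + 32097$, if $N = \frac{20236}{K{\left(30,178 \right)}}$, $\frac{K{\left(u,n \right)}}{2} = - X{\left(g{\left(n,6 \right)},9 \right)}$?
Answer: $27046$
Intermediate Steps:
$g{\left(k,U \right)} = -2$
$K{\left(u,n \right)} = 4$ ($K{\left(u,n \right)} = 2 \left(\left(-1\right) \left(-2\right)\right) = 2 \cdot 2 = 4$)
$N = 5059$ ($N = \frac{20236}{4} = 20236 \cdot \frac{1}{4} = 5059$)
$\left(N - 10110\right) + 32097 = \left(5059 - 10110\right) + 32097 = -5051 + 32097 = 27046$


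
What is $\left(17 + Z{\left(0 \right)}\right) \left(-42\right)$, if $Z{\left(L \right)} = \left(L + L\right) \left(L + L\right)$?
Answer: $-714$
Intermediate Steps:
$Z{\left(L \right)} = 4 L^{2}$ ($Z{\left(L \right)} = 2 L 2 L = 4 L^{2}$)
$\left(17 + Z{\left(0 \right)}\right) \left(-42\right) = \left(17 + 4 \cdot 0^{2}\right) \left(-42\right) = \left(17 + 4 \cdot 0\right) \left(-42\right) = \left(17 + 0\right) \left(-42\right) = 17 \left(-42\right) = -714$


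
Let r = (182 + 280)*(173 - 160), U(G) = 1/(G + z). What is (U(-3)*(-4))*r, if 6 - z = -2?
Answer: -24024/5 ≈ -4804.8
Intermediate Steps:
z = 8 (z = 6 - 1*(-2) = 6 + 2 = 8)
U(G) = 1/(8 + G) (U(G) = 1/(G + 8) = 1/(8 + G))
r = 6006 (r = 462*13 = 6006)
(U(-3)*(-4))*r = (-4/(8 - 3))*6006 = (-4/5)*6006 = ((⅕)*(-4))*6006 = -⅘*6006 = -24024/5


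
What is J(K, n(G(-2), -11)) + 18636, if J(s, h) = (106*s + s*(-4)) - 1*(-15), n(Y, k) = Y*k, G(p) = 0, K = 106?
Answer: 29463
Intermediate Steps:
J(s, h) = 15 + 102*s (J(s, h) = (106*s - 4*s) + 15 = 102*s + 15 = 15 + 102*s)
J(K, n(G(-2), -11)) + 18636 = (15 + 102*106) + 18636 = (15 + 10812) + 18636 = 10827 + 18636 = 29463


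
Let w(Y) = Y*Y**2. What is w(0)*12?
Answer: 0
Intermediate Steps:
w(Y) = Y**3
w(0)*12 = 0**3*12 = 0*12 = 0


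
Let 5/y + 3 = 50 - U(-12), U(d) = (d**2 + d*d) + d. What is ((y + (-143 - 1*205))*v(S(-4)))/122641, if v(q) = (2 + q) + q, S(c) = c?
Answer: 478182/28084789 ≈ 0.017026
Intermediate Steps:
U(d) = d + 2*d**2 (U(d) = (d**2 + d**2) + d = 2*d**2 + d = d + 2*d**2)
v(q) = 2 + 2*q
y = -5/229 (y = 5/(-3 + (50 - (-12)*(1 + 2*(-12)))) = 5/(-3 + (50 - (-12)*(1 - 24))) = 5/(-3 + (50 - (-12)*(-23))) = 5/(-3 + (50 - 1*276)) = 5/(-3 + (50 - 276)) = 5/(-3 - 226) = 5/(-229) = 5*(-1/229) = -5/229 ≈ -0.021834)
((y + (-143 - 1*205))*v(S(-4)))/122641 = ((-5/229 + (-143 - 1*205))*(2 + 2*(-4)))/122641 = ((-5/229 + (-143 - 205))*(2 - 8))*(1/122641) = ((-5/229 - 348)*(-6))*(1/122641) = -79697/229*(-6)*(1/122641) = (478182/229)*(1/122641) = 478182/28084789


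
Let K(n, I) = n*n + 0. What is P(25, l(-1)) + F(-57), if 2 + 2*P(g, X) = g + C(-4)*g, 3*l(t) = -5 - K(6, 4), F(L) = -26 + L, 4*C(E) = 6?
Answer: -211/4 ≈ -52.750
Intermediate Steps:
C(E) = 3/2 (C(E) = (1/4)*6 = 3/2)
K(n, I) = n**2 (K(n, I) = n**2 + 0 = n**2)
l(t) = -41/3 (l(t) = (-5 - 1*6**2)/3 = (-5 - 1*36)/3 = (-5 - 36)/3 = (1/3)*(-41) = -41/3)
P(g, X) = -1 + 5*g/4 (P(g, X) = -1 + (g + 3*g/2)/2 = -1 + (5*g/2)/2 = -1 + 5*g/4)
P(25, l(-1)) + F(-57) = (-1 + (5/4)*25) + (-26 - 57) = (-1 + 125/4) - 83 = 121/4 - 83 = -211/4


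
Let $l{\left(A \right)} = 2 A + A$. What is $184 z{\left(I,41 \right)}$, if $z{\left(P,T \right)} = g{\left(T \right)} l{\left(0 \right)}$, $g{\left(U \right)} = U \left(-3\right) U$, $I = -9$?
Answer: $0$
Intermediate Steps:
$g{\left(U \right)} = - 3 U^{2}$ ($g{\left(U \right)} = - 3 U U = - 3 U^{2}$)
$l{\left(A \right)} = 3 A$
$z{\left(P,T \right)} = 0$ ($z{\left(P,T \right)} = - 3 T^{2} \cdot 3 \cdot 0 = - 3 T^{2} \cdot 0 = 0$)
$184 z{\left(I,41 \right)} = 184 \cdot 0 = 0$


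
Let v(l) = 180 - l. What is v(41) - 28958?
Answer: -28819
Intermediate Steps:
v(41) - 28958 = (180 - 1*41) - 28958 = (180 - 41) - 28958 = 139 - 28958 = -28819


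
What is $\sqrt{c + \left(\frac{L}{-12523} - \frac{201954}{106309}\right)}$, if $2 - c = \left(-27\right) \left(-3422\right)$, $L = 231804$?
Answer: $\frac{i \sqrt{3342651061506372013846}}{190186801} \approx 303.99 i$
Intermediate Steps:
$c = -92392$ ($c = 2 - \left(-27\right) \left(-3422\right) = 2 - 92394 = -92392$)
$\sqrt{c + \left(\frac{L}{-12523} - \frac{201954}{106309}\right)} = \sqrt{-92392 + \left(\frac{231804}{-12523} - \frac{201954}{106309}\right)} = \sqrt{-92392 + \left(231804 \left(- \frac{1}{12523}\right) - \frac{201954}{106309}\right)} = \sqrt{-92392 - \frac{3881703054}{190186801}} = \sqrt{- \frac{17575620621046}{190186801}} = \frac{i \sqrt{3342651061506372013846}}{190186801}$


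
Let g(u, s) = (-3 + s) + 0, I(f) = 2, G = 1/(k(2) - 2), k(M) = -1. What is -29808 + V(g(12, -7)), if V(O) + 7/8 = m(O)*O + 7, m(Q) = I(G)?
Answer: -238575/8 ≈ -29822.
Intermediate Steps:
G = -⅓ (G = 1/(-1 - 2) = 1/(-3) = -⅓ ≈ -0.33333)
g(u, s) = -3 + s
m(Q) = 2
V(O) = 49/8 + 2*O (V(O) = -7/8 + (2*O + 7) = -7/8 + (7 + 2*O) = 49/8 + 2*O)
-29808 + V(g(12, -7)) = -29808 + (49/8 + 2*(-3 - 7)) = -29808 + (49/8 + 2*(-10)) = -29808 + (49/8 - 20) = -29808 - 111/8 = -238575/8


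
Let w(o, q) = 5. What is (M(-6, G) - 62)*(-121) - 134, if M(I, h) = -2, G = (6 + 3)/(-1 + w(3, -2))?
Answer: 7610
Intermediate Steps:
G = 9/4 (G = (6 + 3)/(-1 + 5) = 9/4 ≈ 2.2500)
(M(-6, G) - 62)*(-121) - 134 = (-2 - 62)*(-121) - 134 = -64*(-121) - 134 = 7744 - 134 = 7610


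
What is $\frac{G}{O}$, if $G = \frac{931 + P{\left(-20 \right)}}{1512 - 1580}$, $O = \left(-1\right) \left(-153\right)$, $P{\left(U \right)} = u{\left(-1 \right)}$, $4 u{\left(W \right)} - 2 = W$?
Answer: $- \frac{3725}{41616} \approx -0.089509$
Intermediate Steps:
$u{\left(W \right)} = \frac{1}{2} + \frac{W}{4}$
$P{\left(U \right)} = \frac{1}{4}$ ($P{\left(U \right)} = \frac{1}{2} + \frac{1}{4} \left(-1\right) = \frac{1}{2} - \frac{1}{4} = \frac{1}{4}$)
$O = 153$
$G = - \frac{3725}{272}$ ($G = \frac{931 + \frac{1}{4}}{1512 - 1580} = \frac{3725}{4 \left(-68\right)} = \frac{3725}{4} \left(- \frac{1}{68}\right) = - \frac{3725}{272} \approx -13.695$)
$\frac{G}{O} = - \frac{3725}{272 \cdot 153} = \left(- \frac{3725}{272}\right) \frac{1}{153} = - \frac{3725}{41616}$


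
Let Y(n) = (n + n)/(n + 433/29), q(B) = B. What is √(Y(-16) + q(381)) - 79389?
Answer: -79389 + √394909/31 ≈ -79369.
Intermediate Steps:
Y(n) = 2*n/(433/29 + n) (Y(n) = (2*n)/(n + 433*(1/29)) = (2*n)/(n + 433/29) = (2*n)/(433/29 + n) = 2*n/(433/29 + n))
√(Y(-16) + q(381)) - 79389 = √(58*(-16)/(433 + 29*(-16)) + 381) - 79389 = √(58*(-16)/(433 - 464) + 381) - 79389 = √(58*(-16)/(-31) + 381) - 79389 = √(58*(-16)*(-1/31) + 381) - 79389 = √(928/31 + 381) - 79389 = √(12739/31) - 79389 = √394909/31 - 79389 = -79389 + √394909/31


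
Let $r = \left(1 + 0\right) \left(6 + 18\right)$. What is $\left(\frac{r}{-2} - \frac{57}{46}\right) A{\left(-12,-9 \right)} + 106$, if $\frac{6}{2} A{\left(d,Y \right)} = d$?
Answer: $\frac{3656}{23} \approx 158.96$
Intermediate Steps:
$r = 24$ ($r = 1 \cdot 24 = 24$)
$A{\left(d,Y \right)} = \frac{d}{3}$
$\left(\frac{r}{-2} - \frac{57}{46}\right) A{\left(-12,-9 \right)} + 106 = \left(\frac{24}{-2} - \frac{57}{46}\right) \frac{1}{3} \left(-12\right) + 106 = \left(24 \left(- \frac{1}{2}\right) - \frac{57}{46}\right) \left(-4\right) + 106 = \left(-12 - \frac{57}{46}\right) \left(-4\right) + 106 = \left(- \frac{609}{46}\right) \left(-4\right) + 106 = \frac{1218}{23} + 106 = \frac{3656}{23}$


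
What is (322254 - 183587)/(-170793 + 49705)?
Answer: -138667/121088 ≈ -1.1452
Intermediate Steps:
(322254 - 183587)/(-170793 + 49705) = 138667/(-121088) = 138667*(-1/121088) = -138667/121088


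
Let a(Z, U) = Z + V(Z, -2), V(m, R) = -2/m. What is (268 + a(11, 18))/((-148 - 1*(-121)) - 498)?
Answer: -3067/5775 ≈ -0.53108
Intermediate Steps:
a(Z, U) = Z - 2/Z
(268 + a(11, 18))/((-148 - 1*(-121)) - 498) = (268 + (11 - 2/11))/((-148 - 1*(-121)) - 498) = (268 + (11 - 2*1/11))/((-148 + 121) - 498) = (268 + (11 - 2/11))/(-27 - 498) = (268 + 119/11)/(-525) = (3067/11)*(-1/525) = -3067/5775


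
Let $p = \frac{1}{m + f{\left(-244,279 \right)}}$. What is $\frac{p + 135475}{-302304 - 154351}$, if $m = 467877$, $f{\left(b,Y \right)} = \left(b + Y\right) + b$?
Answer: $- \frac{63357322301}{213562930540} \approx -0.29667$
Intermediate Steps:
$f{\left(b,Y \right)} = Y + 2 b$ ($f{\left(b,Y \right)} = \left(Y + b\right) + b = Y + 2 b$)
$p = \frac{1}{467668}$ ($p = \frac{1}{467877 + \left(279 + 2 \left(-244\right)\right)} = \frac{1}{467877 + \left(279 - 488\right)} = \frac{1}{467877 - 209} = \frac{1}{467668} \approx 2.1383 \cdot 10^{-6}$)
$\frac{p + 135475}{-302304 - 154351} = \frac{\frac{1}{467668} + 135475}{-302304 - 154351} = \frac{63357322301}{467668 \left(-456655\right)} = \frac{63357322301}{467668} \left(- \frac{1}{456655}\right) = - \frac{63357322301}{213562930540}$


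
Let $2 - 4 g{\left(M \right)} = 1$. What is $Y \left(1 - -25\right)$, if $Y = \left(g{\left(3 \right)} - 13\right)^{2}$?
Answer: $\frac{33813}{8} \approx 4226.6$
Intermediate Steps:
$g{\left(M \right)} = \frac{1}{4}$ ($g{\left(M \right)} = \frac{1}{2} - \frac{1}{4} = \frac{1}{4}$)
$Y = \frac{2601}{16}$ ($Y = \left(\frac{1}{4} - 13\right)^{2} = \left(- \frac{51}{4}\right)^{2} = \frac{2601}{16} \approx 162.56$)
$Y \left(1 - -25\right) = \frac{2601 \left(1 - -25\right)}{16} = \frac{2601 \left(1 + 25\right)}{16} = \frac{2601}{16} \cdot 26 = \frac{33813}{8}$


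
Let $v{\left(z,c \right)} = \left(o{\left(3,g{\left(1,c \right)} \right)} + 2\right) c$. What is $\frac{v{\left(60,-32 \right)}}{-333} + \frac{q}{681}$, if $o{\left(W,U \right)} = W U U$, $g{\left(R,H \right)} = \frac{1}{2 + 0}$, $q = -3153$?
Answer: $- \frac{330007}{75591} \approx -4.3657$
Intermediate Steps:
$g{\left(R,H \right)} = \frac{1}{2}$
$o{\left(W,U \right)} = W U^{2}$ ($o{\left(W,U \right)} = U W U = W U^{2}$)
$v{\left(z,c \right)} = \frac{11 c}{4}$ ($v{\left(z,c \right)} = \left(\frac{3}{4} + 2\right) c = \frac{11 c}{4}$)
$\frac{v{\left(60,-32 \right)}}{-333} + \frac{q}{681} = \frac{\frac{11}{4} \left(-32\right)}{-333} - \frac{3153}{681} = \left(-88\right) \left(- \frac{1}{333}\right) - \frac{1051}{227} = \frac{88}{333} - \frac{1051}{227} = - \frac{330007}{75591}$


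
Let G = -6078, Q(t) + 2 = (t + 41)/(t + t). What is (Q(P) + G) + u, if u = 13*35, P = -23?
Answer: -129384/23 ≈ -5625.4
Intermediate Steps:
Q(t) = -2 + (41 + t)/(2*t) (Q(t) = -2 + (t + 41)/(t + t) = -2 + (41 + t)/((2*t)) = -2 + (41 + t)*(1/(2*t)) = -2 + (41 + t)/(2*t))
u = 455
(Q(P) + G) + u = ((1/2)*(41 - 3*(-23))/(-23) - 6078) + 455 = ((1/2)*(-1/23)*(41 + 69) - 6078) + 455 = ((1/2)*(-1/23)*110 - 6078) + 455 = (-55/23 - 6078) + 455 = -139849/23 + 455 = -129384/23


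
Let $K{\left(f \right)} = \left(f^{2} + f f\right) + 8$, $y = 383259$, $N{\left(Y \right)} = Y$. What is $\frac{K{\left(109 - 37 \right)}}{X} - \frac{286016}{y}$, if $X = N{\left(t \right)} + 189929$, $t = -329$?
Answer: $- \frac{2093830759}{3027746100} \approx -0.69155$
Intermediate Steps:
$X = 189600$ ($X = -329 + 189929 = 189600$)
$K{\left(f \right)} = 8 + 2 f^{2}$ ($K{\left(f \right)} = \left(f^{2} + f^{2}\right) + 8 = 2 f^{2} + 8 = 8 + 2 f^{2}$)
$\frac{K{\left(109 - 37 \right)}}{X} - \frac{286016}{y} = \frac{8 + 2 \left(109 - 37\right)^{2}}{189600} - \frac{286016}{383259} = \left(8 + 2 \cdot 72^{2}\right) \frac{1}{189600} - \frac{286016}{383259} = \left(8 + 2 \cdot 5184\right) \frac{1}{189600} - \frac{286016}{383259} = \left(8 + 10368\right) \frac{1}{189600} - \frac{286016}{383259} = 10376 \cdot \frac{1}{189600} - \frac{286016}{383259} = \frac{1297}{23700} - \frac{286016}{383259} = - \frac{2093830759}{3027746100}$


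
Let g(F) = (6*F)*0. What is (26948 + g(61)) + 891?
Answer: 27839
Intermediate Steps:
g(F) = 0
(26948 + g(61)) + 891 = (26948 + 0) + 891 = 26948 + 891 = 27839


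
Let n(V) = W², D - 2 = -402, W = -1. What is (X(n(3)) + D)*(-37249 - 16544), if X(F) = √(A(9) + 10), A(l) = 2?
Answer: 21517200 - 107586*√3 ≈ 2.1331e+7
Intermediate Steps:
D = -400 (D = 2 - 402 = -400)
n(V) = 1 (n(V) = (-1)² = 1)
X(F) = 2*√3 (X(F) = √(2 + 10) = √12 = 2*√3)
(X(n(3)) + D)*(-37249 - 16544) = (2*√3 - 400)*(-37249 - 16544) = (-400 + 2*√3)*(-53793) = 21517200 - 107586*√3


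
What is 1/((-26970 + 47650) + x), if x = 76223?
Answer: 1/96903 ≈ 1.0320e-5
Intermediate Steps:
1/((-26970 + 47650) + x) = 1/((-26970 + 47650) + 76223) = 1/(20680 + 76223) = 1/96903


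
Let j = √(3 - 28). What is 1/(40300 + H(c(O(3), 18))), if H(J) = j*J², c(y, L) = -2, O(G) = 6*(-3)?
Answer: 403/16240904 - I/81204520 ≈ 2.4814e-5 - 1.2315e-8*I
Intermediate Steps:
O(G) = -18
j = 5*I (j = √(-25) = 5*I ≈ 5.0*I)
H(J) = 5*I*J² (H(J) = (5*I)*J² = 5*I*J²)
1/(40300 + H(c(O(3), 18))) = 1/(40300 + 5*I*(-2)²) = 1/(40300 + 5*I*4) = 1/(40300 + 20*I) = (40300 - 20*I)/1624090400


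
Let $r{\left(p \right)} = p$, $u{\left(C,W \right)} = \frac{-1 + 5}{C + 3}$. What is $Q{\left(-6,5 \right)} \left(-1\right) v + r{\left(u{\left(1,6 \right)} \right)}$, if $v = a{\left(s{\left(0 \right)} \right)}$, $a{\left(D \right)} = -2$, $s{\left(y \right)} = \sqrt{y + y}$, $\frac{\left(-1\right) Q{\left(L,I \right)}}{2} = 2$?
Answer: $-7$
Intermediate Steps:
$Q{\left(L,I \right)} = -4$ ($Q{\left(L,I \right)} = \left(-2\right) 2 = -4$)
$s{\left(y \right)} = \sqrt{2} \sqrt{y}$ ($s{\left(y \right)} = \sqrt{2 y} = \sqrt{2} \sqrt{y}$)
$u{\left(C,W \right)} = \frac{4}{3 + C}$
$v = -2$
$Q{\left(-6,5 \right)} \left(-1\right) v + r{\left(u{\left(1,6 \right)} \right)} = \left(-4\right) \left(-1\right) \left(-2\right) + \frac{4}{3 + 1} = 4 \left(-2\right) + \frac{4}{4} = -8 + 4 \cdot \frac{1}{4} = -8 + 1 = -7$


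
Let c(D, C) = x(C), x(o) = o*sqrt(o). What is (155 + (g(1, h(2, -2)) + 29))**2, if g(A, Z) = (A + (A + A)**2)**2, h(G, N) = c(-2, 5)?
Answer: 43681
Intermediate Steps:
x(o) = o**(3/2)
c(D, C) = C**(3/2)
h(G, N) = 5*sqrt(5) (h(G, N) = 5**(3/2) = 5*sqrt(5))
g(A, Z) = (A + 4*A**2)**2 (g(A, Z) = (A + (2*A)**2)**2 = (A + 4*A**2)**2)
(155 + (g(1, h(2, -2)) + 29))**2 = (155 + (1**2*(1 + 4*1)**2 + 29))**2 = (155 + (1*(1 + 4)**2 + 29))**2 = (155 + (1*5**2 + 29))**2 = (155 + (1*25 + 29))**2 = (155 + (25 + 29))**2 = (155 + 54)**2 = 209**2 = 43681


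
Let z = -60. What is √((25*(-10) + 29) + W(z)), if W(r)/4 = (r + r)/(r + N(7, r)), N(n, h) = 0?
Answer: I*√213 ≈ 14.595*I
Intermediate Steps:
W(r) = 8 (W(r) = 4*((r + r)/(r + 0)) = 4*((2*r)/r) = 4*2 = 8)
√((25*(-10) + 29) + W(z)) = √((25*(-10) + 29) + 8) = √((-250 + 29) + 8) = √(-221 + 8) = √(-213) = I*√213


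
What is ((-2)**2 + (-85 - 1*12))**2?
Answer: 8649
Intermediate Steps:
((-2)**2 + (-85 - 1*12))**2 = (4 + (-85 - 12))**2 = (4 - 97)**2 = (-93)**2 = 8649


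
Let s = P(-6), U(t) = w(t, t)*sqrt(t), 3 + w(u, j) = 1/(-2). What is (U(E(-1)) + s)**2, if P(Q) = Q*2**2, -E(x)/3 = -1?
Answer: 2451/4 + 168*sqrt(3) ≈ 903.73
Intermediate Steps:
E(x) = 3 (E(x) = -3*(-1) = 3)
w(u, j) = -7/2 (w(u, j) = -3 + 1/(-2) = -3 - 1/2 = -7/2)
U(t) = -7*sqrt(t)/2
P(Q) = 4*Q (P(Q) = Q*4 = 4*Q)
s = -24 (s = 4*(-6) = -24)
(U(E(-1)) + s)**2 = (-7*sqrt(3)/2 - 24)**2 = (-24 - 7*sqrt(3)/2)**2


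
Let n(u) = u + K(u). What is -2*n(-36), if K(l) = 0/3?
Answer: 72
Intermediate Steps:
K(l) = 0 (K(l) = 0*(⅓) = 0)
n(u) = u (n(u) = u + 0 = u)
-2*n(-36) = -2*(-36) = 72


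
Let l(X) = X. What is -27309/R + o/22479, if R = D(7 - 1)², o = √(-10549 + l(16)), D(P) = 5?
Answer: -27309/25 + I*√10533/22479 ≈ -1092.4 + 0.0045656*I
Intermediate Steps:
o = I*√10533 (o = √(-10549 + 16) = √(-10533) = I*√10533 ≈ 102.63*I)
R = 25 (R = 5² = 25)
-27309/R + o/22479 = -27309/25 + (I*√10533)/22479 = -27309*1/25 + (I*√10533)*(1/22479) = -27309/25 + I*√10533/22479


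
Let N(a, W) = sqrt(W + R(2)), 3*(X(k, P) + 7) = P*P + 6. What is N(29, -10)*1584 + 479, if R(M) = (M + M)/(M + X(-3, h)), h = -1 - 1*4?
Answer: 479 + 792*I*sqrt(37) ≈ 479.0 + 4817.5*I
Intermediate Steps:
h = -5 (h = -1 - 4 = -5)
X(k, P) = -5 + P**2/3 (X(k, P) = -7 + (P*P + 6)/3 = -7 + (P**2 + 6)/3 = -7 + (6 + P**2)/3 = -7 + (2 + P**2/3) = -5 + P**2/3)
R(M) = 2*M/(10/3 + M) (R(M) = (M + M)/(M + (-5 + (1/3)*(-5)**2)) = (2*M)/(M + (-5 + (1/3)*25)) = (2*M)/(M + (-5 + 25/3)) = (2*M)/(M + 10/3) = (2*M)/(10/3 + M) = 2*M/(10/3 + M))
N(a, W) = sqrt(3/4 + W) (N(a, W) = sqrt(W + 6*2/(10 + 3*2)) = sqrt(W + 6*2/(10 + 6)) = sqrt(W + 6*2/16) = sqrt(W + 6*2*(1/16)) = sqrt(W + 3/4) = sqrt(3/4 + W))
N(29, -10)*1584 + 479 = (sqrt(3 + 4*(-10))/2)*1584 + 479 = (sqrt(3 - 40)/2)*1584 + 479 = (sqrt(-37)/2)*1584 + 479 = ((I*sqrt(37))/2)*1584 + 479 = (I*sqrt(37)/2)*1584 + 479 = 792*I*sqrt(37) + 479 = 479 + 792*I*sqrt(37)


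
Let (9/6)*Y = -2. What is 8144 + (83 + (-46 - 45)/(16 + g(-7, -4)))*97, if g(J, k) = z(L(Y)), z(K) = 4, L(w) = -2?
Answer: 315073/20 ≈ 15754.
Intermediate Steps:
Y = -4/3 (Y = (⅔)*(-2) = -4/3 ≈ -1.3333)
g(J, k) = 4
8144 + (83 + (-46 - 45)/(16 + g(-7, -4)))*97 = 8144 + (83 + (-46 - 45)/(16 + 4))*97 = 8144 + (83 - 91/20)*97 = 8144 + (1569/20)*97 = 8144 + 152193/20 = 315073/20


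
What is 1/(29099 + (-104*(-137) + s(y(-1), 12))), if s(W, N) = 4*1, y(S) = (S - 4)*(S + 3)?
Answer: 1/43351 ≈ 2.3068e-5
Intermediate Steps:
y(S) = (-4 + S)*(3 + S)
s(W, N) = 4
1/(29099 + (-104*(-137) + s(y(-1), 12))) = 1/(29099 + (-104*(-137) + 4)) = 1/(29099 + (14248 + 4)) = 1/(29099 + 14252) = 1/43351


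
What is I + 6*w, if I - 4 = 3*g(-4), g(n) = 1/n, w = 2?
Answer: 61/4 ≈ 15.250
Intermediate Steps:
I = 13/4 (I = 4 + 3/(-4) = 4 + 3*(-1/4) = 4 - 3/4 = 13/4 ≈ 3.2500)
I + 6*w = 13/4 + 6*2 = 13/4 + 12 = 61/4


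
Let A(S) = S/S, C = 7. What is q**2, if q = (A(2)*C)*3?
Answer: 441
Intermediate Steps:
A(S) = 1
q = 21 (q = (1*7)*3 = 7*3 = 21)
q**2 = 21**2 = 441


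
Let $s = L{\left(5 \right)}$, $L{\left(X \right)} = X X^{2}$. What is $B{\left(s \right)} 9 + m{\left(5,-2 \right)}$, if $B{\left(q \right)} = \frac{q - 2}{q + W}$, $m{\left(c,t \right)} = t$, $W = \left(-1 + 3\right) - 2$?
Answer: $\frac{857}{125} \approx 6.856$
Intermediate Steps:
$W = 0$ ($W = 2 - 2 = 0$)
$L{\left(X \right)} = X^{3}$
$s = 125$ ($s = 5^{3} = 125$)
$B{\left(q \right)} = \frac{-2 + q}{q}$ ($B{\left(q \right)} = \frac{q - 2}{q + 0} = \frac{-2 + q}{q}$)
$B{\left(s \right)} 9 + m{\left(5,-2 \right)} = \frac{-2 + 125}{125} \cdot 9 - 2 = \frac{1}{125} \cdot 123 \cdot 9 - 2 = \frac{123}{125} \cdot 9 - 2 = \frac{1107}{125} - 2 = \frac{857}{125}$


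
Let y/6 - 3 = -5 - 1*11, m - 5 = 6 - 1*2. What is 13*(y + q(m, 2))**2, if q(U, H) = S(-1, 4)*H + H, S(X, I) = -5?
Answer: 96148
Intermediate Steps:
m = 9 (m = 5 + (6 - 1*2) = 5 + (6 - 2) = 5 + 4 = 9)
y = -78 (y = 18 + 6*(-5 - 1*11) = 18 + 6*(-5 - 11) = 18 + 6*(-16) = 18 - 96 = -78)
q(U, H) = -4*H (q(U, H) = -5*H + H = -4*H)
13*(y + q(m, 2))**2 = 13*(-78 - 4*2)**2 = 13*(-78 - 8)**2 = 13*(-86)**2 = 13*7396 = 96148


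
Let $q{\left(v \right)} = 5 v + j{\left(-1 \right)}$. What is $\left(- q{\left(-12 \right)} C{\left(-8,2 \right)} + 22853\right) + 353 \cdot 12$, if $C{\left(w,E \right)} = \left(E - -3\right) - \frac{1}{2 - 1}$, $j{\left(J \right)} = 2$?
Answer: $27321$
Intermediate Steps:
$q{\left(v \right)} = 2 + 5 v$ ($q{\left(v \right)} = 5 v + 2 = 2 + 5 v$)
$C{\left(w,E \right)} = 2 + E$ ($C{\left(w,E \right)} = \left(E + 3\right) - 1^{-1} = \left(3 + E\right) - 1 = 2 + E$)
$\left(- q{\left(-12 \right)} C{\left(-8,2 \right)} + 22853\right) + 353 \cdot 12 = \left(- \left(2 + 5 \left(-12\right)\right) \left(2 + 2\right) + 22853\right) + 353 \cdot 12 = \left(- \left(2 - 60\right) 4 + 22853\right) + 4236 = \left(- \left(-58\right) 4 + 22853\right) + 4236 = \left(\left(-1\right) \left(-232\right) + 22853\right) + 4236 = \left(232 + 22853\right) + 4236 = 23085 + 4236 = 27321$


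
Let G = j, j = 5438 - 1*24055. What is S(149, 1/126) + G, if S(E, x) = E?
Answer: -18468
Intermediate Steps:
j = -18617 (j = 5438 - 24055 = -18617)
G = -18617
S(149, 1/126) + G = 149 - 18617 = -18468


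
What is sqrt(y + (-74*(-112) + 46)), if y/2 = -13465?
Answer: 2*I*sqrt(4649) ≈ 136.37*I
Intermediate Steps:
y = -26930 (y = 2*(-13465) = -26930)
sqrt(y + (-74*(-112) + 46)) = sqrt(-26930 + (-74*(-112) + 46)) = sqrt(-26930 + (8288 + 46)) = sqrt(-26930 + 8334) = sqrt(-18596) = 2*I*sqrt(4649)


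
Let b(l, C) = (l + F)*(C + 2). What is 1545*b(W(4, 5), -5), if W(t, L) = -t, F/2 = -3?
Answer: 46350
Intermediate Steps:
F = -6 (F = 2*(-3) = -6)
b(l, C) = (-6 + l)*(2 + C) (b(l, C) = (l - 6)*(C + 2) = (-6 + l)*(2 + C))
1545*b(W(4, 5), -5) = 1545*(-12 - 6*(-5) + 2*(-1*4) - (-5)*4) = 1545*(-12 + 30 + 2*(-4) - 5*(-4)) = 1545*(-12 + 30 - 8 + 20) = 1545*30 = 46350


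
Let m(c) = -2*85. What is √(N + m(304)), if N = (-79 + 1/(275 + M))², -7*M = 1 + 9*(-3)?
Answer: √23106502714/1951 ≈ 77.913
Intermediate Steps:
M = 26/7 (M = -(1 + 9*(-3))/7 = -(1 - 27)/7 = -⅐*(-26) = 26/7 ≈ 3.7143)
m(c) = -170
N = 23753590884/3806401 (N = (-79 + 1/(275 + 26/7))² = (-79 + 1/(1951/7))² = (-79 + 7/1951)² = (-154122/1951)² = 23753590884/3806401 ≈ 6240.4)
√(N + m(304)) = √(23753590884/3806401 - 170) = √(23106502714/3806401) = √23106502714/1951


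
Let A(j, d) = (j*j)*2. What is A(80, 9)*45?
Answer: 576000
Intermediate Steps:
A(j, d) = 2*j² (A(j, d) = j²*2 = 2*j²)
A(80, 9)*45 = (2*80²)*45 = (2*6400)*45 = 12800*45 = 576000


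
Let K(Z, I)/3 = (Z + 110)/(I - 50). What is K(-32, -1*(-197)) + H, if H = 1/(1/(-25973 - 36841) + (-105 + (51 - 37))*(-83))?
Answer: 37008940884/23247272909 ≈ 1.5920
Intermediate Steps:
K(Z, I) = 3*(110 + Z)/(-50 + I) (K(Z, I) = 3*((Z + 110)/(I - 50)) = 3*((110 + Z)/(-50 + I)) = 3*(110 + Z)/(-50 + I))
H = 62814/474434141 (H = 1/(1/(-62814) + (-105 + 14)*(-83)) = 1/(-1/62814 - 91*(-83)) = 1/(-1/62814 + 7553) = 1/(474434141/62814) = 62814/474434141 ≈ 0.00013240)
K(-32, -1*(-197)) + H = 3*(110 - 32)/(-50 - 1*(-197)) + 62814/474434141 = 3*78/(-50 + 197) + 62814/474434141 = 3*78/147 + 62814/474434141 = 3*(1/147)*78 + 62814/474434141 = 78/49 + 62814/474434141 = 37008940884/23247272909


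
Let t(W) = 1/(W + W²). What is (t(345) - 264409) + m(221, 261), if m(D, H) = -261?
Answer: -31593657899/119370 ≈ -2.6467e+5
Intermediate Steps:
(t(345) - 264409) + m(221, 261) = (1/(345*(1 + 345)) - 264409) - 261 = ((1/345)/346 - 264409) - 261 = ((1/345)*(1/346) - 264409) - 261 = (1/119370 - 264409) - 261 = -31562502329/119370 - 261 = -31593657899/119370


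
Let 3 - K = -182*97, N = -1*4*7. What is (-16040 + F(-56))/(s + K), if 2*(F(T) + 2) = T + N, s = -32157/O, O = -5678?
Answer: -91324952/100288603 ≈ -0.91062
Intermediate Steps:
s = 32157/5678 (s = -32157/(-5678) = -32157*(-1/5678) = 32157/5678 ≈ 5.6634)
N = -28 (N = -4*7 = -28)
K = 17657 (K = 3 - (-182)*97 = 3 - 1*(-17654) = 3 + 17654 = 17657)
F(T) = -16 + T/2 (F(T) = -2 + (T - 28)/2 = -2 + (-28 + T)/2 = -2 + (-14 + T/2) = -16 + T/2)
(-16040 + F(-56))/(s + K) = (-16040 + (-16 + (½)*(-56)))/(32157/5678 + 17657) = (-16040 + (-16 - 28))/(100288603/5678) = (-16040 - 44)*(5678/100288603) = -16084*5678/100288603 = -91324952/100288603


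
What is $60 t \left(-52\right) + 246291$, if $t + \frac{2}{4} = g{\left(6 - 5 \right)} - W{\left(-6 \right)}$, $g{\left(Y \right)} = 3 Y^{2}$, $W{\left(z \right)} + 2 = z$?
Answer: $213531$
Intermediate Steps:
$W{\left(z \right)} = -2 + z$
$t = \frac{21}{2}$ ($t = - \frac{1}{2} + \left(3 \left(6 - 5\right)^{2} - \left(-2 - 6\right)\right) = - \frac{1}{2} + \left(3 \cdot 1^{2} - -8\right) = - \frac{1}{2} + \left(3 \cdot 1 + 8\right) = - \frac{1}{2} + \left(3 + 8\right) = - \frac{1}{2} + 11 = \frac{21}{2} \approx 10.5$)
$60 t \left(-52\right) + 246291 = 60 \cdot \frac{21}{2} \left(-52\right) + 246291 = 630 \left(-52\right) + 246291 = -32760 + 246291 = 213531$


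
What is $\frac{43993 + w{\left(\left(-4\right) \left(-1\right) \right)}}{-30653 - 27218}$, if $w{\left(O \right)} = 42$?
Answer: $- \frac{44035}{57871} \approx -0.76092$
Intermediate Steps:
$\frac{43993 + w{\left(\left(-4\right) \left(-1\right) \right)}}{-30653 - 27218} = \frac{43993 + 42}{-30653 - 27218} = \frac{44035}{-57871} = 44035 \left(- \frac{1}{57871}\right) = - \frac{44035}{57871}$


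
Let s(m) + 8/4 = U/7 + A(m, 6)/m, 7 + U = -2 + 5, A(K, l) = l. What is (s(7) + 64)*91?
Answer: 5668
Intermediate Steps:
U = -4 (U = -7 + (-2 + 5) = -7 + 3 = -4)
s(m) = -18/7 + 6/m (s(m) = -2 + (-4/7 + 6/m) = -18/7 + 6/m)
(s(7) + 64)*91 = ((-18/7 + 6/7) + 64)*91 = (-12/7 + 64)*91 = (436/7)*91 = 5668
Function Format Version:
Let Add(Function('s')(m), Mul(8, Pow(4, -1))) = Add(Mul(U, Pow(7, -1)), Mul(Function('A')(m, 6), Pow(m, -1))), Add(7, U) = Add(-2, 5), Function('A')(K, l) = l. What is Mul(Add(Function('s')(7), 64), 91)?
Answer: 5668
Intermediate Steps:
U = -4 (U = Add(-7, Add(-2, 5)) = Add(-7, 3) = -4)
Function('s')(m) = Add(Rational(-18, 7), Mul(6, Pow(m, -1))) (Function('s')(m) = Add(-2, Add(Mul(-4, Pow(7, -1)), Mul(6, Pow(m, -1)))) = Add(-2, Add(Mul(-4, Rational(1, 7)), Mul(6, Pow(m, -1)))) = Add(-2, Add(Rational(-4, 7), Mul(6, Pow(m, -1)))) = Add(Rational(-18, 7), Mul(6, Pow(m, -1))))
Mul(Add(Function('s')(7), 64), 91) = Mul(Add(Add(Rational(-18, 7), Mul(6, Pow(7, -1))), 64), 91) = Mul(Add(Add(Rational(-18, 7), Mul(6, Rational(1, 7))), 64), 91) = Mul(Add(Add(Rational(-18, 7), Rational(6, 7)), 64), 91) = Mul(Add(Rational(-12, 7), 64), 91) = Mul(Rational(436, 7), 91) = 5668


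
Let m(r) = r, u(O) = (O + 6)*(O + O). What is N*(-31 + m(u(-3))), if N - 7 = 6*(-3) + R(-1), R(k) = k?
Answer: 588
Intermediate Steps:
u(O) = 2*O*(6 + O) (u(O) = (6 + O)*(2*O) = 2*O*(6 + O))
N = -12 (N = 7 + (6*(-3) - 1) = 7 + (-18 - 1) = 7 - 19 = -12)
N*(-31 + m(u(-3))) = -12*(-31 + 2*(-3)*(6 - 3)) = -12*(-31 + 2*(-3)*3) = -12*(-31 - 18) = -12*(-49) = 588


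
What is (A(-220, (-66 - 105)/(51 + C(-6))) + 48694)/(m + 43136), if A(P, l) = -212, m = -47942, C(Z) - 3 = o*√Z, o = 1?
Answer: -24241/2403 ≈ -10.088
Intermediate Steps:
C(Z) = 3 + √Z (C(Z) = 3 + 1*√Z = 3 + √Z)
(A(-220, (-66 - 105)/(51 + C(-6))) + 48694)/(m + 43136) = (-212 + 48694)/(-47942 + 43136) = 48482/(-4806) = 48482*(-1/4806) = -24241/2403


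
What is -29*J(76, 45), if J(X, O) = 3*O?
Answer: -3915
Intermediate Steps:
-29*J(76, 45) = -87*45 = -29*135 = -3915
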